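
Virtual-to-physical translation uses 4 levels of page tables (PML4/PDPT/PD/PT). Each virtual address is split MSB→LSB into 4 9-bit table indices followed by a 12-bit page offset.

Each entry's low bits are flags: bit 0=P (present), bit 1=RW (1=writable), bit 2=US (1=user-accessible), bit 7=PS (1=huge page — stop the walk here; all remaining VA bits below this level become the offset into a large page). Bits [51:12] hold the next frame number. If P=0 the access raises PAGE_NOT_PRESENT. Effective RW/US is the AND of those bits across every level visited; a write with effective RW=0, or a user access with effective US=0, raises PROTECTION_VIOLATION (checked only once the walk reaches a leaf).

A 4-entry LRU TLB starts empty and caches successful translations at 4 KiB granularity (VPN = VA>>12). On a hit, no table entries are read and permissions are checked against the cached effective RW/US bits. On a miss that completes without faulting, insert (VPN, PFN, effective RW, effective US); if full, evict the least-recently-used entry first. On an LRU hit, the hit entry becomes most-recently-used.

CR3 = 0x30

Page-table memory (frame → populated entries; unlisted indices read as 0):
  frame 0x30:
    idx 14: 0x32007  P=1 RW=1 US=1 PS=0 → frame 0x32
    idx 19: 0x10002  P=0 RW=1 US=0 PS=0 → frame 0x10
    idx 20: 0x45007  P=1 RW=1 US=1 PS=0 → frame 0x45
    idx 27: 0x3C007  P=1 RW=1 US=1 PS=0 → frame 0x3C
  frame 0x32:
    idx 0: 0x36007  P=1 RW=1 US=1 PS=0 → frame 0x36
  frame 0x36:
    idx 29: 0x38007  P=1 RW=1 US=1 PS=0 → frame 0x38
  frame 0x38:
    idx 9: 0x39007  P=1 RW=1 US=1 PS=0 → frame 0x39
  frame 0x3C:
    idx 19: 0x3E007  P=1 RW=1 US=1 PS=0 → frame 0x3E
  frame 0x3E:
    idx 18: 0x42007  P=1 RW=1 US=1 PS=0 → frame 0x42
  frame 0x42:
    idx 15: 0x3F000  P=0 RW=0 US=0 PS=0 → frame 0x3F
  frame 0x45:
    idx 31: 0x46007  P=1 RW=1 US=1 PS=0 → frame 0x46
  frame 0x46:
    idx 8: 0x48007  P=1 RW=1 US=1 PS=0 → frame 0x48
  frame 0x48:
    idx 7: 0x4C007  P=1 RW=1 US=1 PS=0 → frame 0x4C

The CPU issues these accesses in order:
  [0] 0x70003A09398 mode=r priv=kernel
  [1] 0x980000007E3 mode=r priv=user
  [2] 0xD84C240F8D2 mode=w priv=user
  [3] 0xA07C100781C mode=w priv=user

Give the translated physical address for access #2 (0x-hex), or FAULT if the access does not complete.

Trace:
#0 VA=0x70003A09398 (r,kernel):
  lvl0: tbl 0x30, slot 14 ⇒ 0x32007 (P1/RW1/US1/PS0)
  lvl1: tbl 0x32, slot 0 ⇒ 0x36007 (P1/RW1/US1/PS0)
  lvl2: tbl 0x36, slot 29 ⇒ 0x38007 (P1/RW1/US1/PS0)
  lvl3: tbl 0x38, slot 9 ⇒ 0x39007 (P1/RW1/US1/PS0)
  ✓ 0x39398  — 4 lookups
#1 VA=0x980000007E3 (r,user):
  lvl0: tbl 0x30, slot 19 ⇒ 0x10002 (P0/RW1/US0/PS0)
  ✗ PAGE_NOT_PRESENT  [1 reads]
#2 VA=0xD84C240F8D2 (w,user):
  lvl0: tbl 0x30, slot 27 ⇒ 0x3C007 (P1/RW1/US1/PS0)
  lvl1: tbl 0x3C, slot 19 ⇒ 0x3E007 (P1/RW1/US1/PS0)
  lvl2: tbl 0x3E, slot 18 ⇒ 0x42007 (P1/RW1/US1/PS0)
  lvl3: tbl 0x42, slot 15 ⇒ 0x3F000 (P0/RW0/US0/PS0)
  ✗ PAGE_NOT_PRESENT  [4 reads]
#3 VA=0xA07C100781C (w,user):
  lvl0: tbl 0x30, slot 20 ⇒ 0x45007 (P1/RW1/US1/PS0)
  lvl1: tbl 0x45, slot 31 ⇒ 0x46007 (P1/RW1/US1/PS0)
  lvl2: tbl 0x46, slot 8 ⇒ 0x48007 (P1/RW1/US1/PS0)
  lvl3: tbl 0x48, slot 7 ⇒ 0x4C007 (P1/RW1/US1/PS0)
  ✓ 0x4C81C  — 4 lookups

Access #2 PA: FAULT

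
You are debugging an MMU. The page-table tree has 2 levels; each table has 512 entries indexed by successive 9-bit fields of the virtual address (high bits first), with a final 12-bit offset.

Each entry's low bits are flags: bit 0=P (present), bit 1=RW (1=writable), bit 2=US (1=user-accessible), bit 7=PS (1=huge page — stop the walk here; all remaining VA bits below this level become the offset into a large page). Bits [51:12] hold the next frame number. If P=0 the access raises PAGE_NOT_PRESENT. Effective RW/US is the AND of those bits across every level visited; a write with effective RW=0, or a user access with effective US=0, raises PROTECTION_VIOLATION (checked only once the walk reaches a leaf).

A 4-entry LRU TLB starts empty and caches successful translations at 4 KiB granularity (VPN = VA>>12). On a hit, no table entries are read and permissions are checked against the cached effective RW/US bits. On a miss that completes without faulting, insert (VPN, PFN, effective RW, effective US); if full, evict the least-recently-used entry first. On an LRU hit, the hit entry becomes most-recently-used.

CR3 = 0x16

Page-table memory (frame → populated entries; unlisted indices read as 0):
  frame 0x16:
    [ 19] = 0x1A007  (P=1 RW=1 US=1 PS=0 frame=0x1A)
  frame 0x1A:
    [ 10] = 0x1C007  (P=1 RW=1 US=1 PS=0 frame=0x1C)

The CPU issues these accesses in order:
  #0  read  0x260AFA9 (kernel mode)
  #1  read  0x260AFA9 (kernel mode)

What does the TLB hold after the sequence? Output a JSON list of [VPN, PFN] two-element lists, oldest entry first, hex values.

Per-access translation:
#0 VA=0x260AFA9 (r,kernel):
  L0 @0x16[19] → 0x1A007  P=1,RW=1,US=1,PS=0
  L1 @0x1A[10] → 0x1C007  P=1,RW=1,US=1,PS=0
  ⇒ phys 0x1CFA9  [2 reads]
#1 VA=0x260AFA9 (r,kernel):
  TLB hit vpn=0x260A → PA=0x1CFA9

TLB: [["0x260A", "0x1C"]]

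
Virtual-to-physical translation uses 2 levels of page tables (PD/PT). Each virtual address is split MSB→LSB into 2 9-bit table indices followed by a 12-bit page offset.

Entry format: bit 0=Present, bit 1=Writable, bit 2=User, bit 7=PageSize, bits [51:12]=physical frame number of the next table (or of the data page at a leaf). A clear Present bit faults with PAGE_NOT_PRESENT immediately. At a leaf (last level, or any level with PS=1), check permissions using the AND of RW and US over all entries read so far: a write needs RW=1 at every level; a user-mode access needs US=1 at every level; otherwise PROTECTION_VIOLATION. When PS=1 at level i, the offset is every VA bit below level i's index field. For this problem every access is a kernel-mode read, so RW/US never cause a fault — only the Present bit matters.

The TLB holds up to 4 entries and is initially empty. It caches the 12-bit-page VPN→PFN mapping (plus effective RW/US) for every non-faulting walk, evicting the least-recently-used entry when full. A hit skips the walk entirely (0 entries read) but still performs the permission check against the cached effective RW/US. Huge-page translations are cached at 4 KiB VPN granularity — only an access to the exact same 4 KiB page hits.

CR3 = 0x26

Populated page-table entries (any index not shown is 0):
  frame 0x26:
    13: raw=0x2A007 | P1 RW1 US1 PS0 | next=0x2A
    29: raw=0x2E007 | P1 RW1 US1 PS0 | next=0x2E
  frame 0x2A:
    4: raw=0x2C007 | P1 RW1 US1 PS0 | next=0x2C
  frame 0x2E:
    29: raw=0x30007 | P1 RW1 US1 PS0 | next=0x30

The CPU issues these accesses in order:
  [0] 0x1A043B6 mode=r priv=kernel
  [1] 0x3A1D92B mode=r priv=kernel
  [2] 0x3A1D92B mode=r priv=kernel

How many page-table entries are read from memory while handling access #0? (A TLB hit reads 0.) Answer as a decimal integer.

Walk each access:
#0 VA=0x1A043B6 (r,kernel):
  [0] read 0x26 idx=13: raw=0x2A007 flags P=1 W=1 U=1 S=0
  [1] read 0x2A idx=4: raw=0x2C007 flags P=1 W=1 U=1 S=0
  ⇒ phys 0x2C3B6  [2 reads]
#1 VA=0x3A1D92B (r,kernel):
  [0] read 0x26 idx=29: raw=0x2E007 flags P=1 W=1 U=1 S=0
  [1] read 0x2E idx=29: raw=0x30007 flags P=1 W=1 U=1 S=0
  ⇒ phys 0x3092B  [2 reads]
#2 VA=0x3A1D92B (r,kernel):
  TLB hit vpn=0x3A1D → PA=0x3092B

Entries read for #0: 2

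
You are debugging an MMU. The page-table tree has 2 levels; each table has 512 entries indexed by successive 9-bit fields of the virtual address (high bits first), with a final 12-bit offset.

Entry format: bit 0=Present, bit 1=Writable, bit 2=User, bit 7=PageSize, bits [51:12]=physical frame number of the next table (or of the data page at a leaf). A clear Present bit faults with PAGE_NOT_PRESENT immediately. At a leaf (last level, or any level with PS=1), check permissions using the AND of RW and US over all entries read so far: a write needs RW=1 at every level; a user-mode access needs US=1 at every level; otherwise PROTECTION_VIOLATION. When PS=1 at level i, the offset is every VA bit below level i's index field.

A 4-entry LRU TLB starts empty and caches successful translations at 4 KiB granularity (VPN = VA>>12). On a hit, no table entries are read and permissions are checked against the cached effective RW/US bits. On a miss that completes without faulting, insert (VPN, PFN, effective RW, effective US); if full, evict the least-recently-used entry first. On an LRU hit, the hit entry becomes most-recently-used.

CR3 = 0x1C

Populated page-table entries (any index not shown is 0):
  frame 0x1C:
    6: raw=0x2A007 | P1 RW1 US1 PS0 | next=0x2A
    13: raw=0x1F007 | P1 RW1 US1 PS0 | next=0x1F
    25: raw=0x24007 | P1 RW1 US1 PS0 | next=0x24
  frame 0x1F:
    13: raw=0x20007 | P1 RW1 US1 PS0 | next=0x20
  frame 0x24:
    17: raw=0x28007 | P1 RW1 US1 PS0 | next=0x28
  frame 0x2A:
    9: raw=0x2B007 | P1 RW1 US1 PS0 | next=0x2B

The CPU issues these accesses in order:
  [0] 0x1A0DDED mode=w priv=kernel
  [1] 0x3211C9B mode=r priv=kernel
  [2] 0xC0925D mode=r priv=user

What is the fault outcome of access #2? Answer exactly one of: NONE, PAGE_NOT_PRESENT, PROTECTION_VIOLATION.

Per-access translation:
#0 VA=0x1A0DDED (w,kernel):
  [0] read 0x1C idx=13: raw=0x1F007 flags P=1 W=1 U=1 S=0
  [1] read 0x1F idx=13: raw=0x20007 flags P=1 W=1 U=1 S=0
  → PA=0x20DED  (2 entries read)
#1 VA=0x3211C9B (r,kernel):
  [0] read 0x1C idx=25: raw=0x24007 flags P=1 W=1 U=1 S=0
  [1] read 0x24 idx=17: raw=0x28007 flags P=1 W=1 U=1 S=0
  → PA=0x28C9B  (2 entries read)
#2 VA=0xC0925D (r,user):
  [0] read 0x1C idx=6: raw=0x2A007 flags P=1 W=1 U=1 S=0
  [1] read 0x2A idx=9: raw=0x2B007 flags P=1 W=1 U=1 S=0
  → PA=0x2B25D  (2 entries read)

Access #2 fault: NONE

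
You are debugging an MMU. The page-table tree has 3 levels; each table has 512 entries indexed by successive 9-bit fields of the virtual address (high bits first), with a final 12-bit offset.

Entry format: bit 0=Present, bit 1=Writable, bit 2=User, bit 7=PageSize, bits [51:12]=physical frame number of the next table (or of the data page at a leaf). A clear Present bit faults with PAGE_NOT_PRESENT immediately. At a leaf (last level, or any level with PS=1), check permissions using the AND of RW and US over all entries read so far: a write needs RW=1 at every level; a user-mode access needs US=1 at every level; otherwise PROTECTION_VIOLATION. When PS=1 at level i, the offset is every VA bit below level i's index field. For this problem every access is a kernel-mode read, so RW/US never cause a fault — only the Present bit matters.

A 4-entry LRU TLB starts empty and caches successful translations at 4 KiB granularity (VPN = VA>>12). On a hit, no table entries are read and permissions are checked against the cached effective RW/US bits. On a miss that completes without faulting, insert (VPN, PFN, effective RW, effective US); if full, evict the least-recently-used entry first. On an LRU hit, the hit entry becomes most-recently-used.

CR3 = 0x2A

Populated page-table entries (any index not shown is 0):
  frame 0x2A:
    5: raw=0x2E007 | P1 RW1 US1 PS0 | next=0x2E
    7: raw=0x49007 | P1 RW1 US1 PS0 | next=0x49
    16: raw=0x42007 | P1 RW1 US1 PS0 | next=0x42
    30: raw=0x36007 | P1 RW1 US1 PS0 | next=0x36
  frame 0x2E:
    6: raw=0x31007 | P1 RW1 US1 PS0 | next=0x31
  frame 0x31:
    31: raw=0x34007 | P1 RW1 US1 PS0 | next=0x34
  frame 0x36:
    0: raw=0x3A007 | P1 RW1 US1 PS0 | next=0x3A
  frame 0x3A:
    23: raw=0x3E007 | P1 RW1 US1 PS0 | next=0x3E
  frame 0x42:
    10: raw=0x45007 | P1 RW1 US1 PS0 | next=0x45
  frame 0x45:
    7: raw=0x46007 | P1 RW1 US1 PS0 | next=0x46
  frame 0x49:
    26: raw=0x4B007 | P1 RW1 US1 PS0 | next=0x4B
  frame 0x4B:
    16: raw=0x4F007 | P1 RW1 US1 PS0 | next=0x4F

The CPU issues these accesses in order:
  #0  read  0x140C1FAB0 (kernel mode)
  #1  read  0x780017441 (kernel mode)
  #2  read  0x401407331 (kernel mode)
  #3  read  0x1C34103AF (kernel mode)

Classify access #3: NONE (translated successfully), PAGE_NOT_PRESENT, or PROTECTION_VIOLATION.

Per-access translation:
#0 VA=0x140C1FAB0 (r,kernel):
  L0 @0x2A[5] → 0x2E007  P=1,RW=1,US=1,PS=0
  L1 @0x2E[6] → 0x31007  P=1,RW=1,US=1,PS=0
  L2 @0x31[31] → 0x34007  P=1,RW=1,US=1,PS=0
  → PA=0x34AB0  (3 entries read)
#1 VA=0x780017441 (r,kernel):
  L0 @0x2A[30] → 0x36007  P=1,RW=1,US=1,PS=0
  L1 @0x36[0] → 0x3A007  P=1,RW=1,US=1,PS=0
  L2 @0x3A[23] → 0x3E007  P=1,RW=1,US=1,PS=0
  → PA=0x3E441  (3 entries read)
#2 VA=0x401407331 (r,kernel):
  L0 @0x2A[16] → 0x42007  P=1,RW=1,US=1,PS=0
  L1 @0x42[10] → 0x45007  P=1,RW=1,US=1,PS=0
  L2 @0x45[7] → 0x46007  P=1,RW=1,US=1,PS=0
  → PA=0x46331  (3 entries read)
#3 VA=0x1C34103AF (r,kernel):
  L0 @0x2A[7] → 0x49007  P=1,RW=1,US=1,PS=0
  L1 @0x49[26] → 0x4B007  P=1,RW=1,US=1,PS=0
  L2 @0x4B[16] → 0x4F007  P=1,RW=1,US=1,PS=0
  → PA=0x4F3AF  (3 entries read)

Access #3 fault: NONE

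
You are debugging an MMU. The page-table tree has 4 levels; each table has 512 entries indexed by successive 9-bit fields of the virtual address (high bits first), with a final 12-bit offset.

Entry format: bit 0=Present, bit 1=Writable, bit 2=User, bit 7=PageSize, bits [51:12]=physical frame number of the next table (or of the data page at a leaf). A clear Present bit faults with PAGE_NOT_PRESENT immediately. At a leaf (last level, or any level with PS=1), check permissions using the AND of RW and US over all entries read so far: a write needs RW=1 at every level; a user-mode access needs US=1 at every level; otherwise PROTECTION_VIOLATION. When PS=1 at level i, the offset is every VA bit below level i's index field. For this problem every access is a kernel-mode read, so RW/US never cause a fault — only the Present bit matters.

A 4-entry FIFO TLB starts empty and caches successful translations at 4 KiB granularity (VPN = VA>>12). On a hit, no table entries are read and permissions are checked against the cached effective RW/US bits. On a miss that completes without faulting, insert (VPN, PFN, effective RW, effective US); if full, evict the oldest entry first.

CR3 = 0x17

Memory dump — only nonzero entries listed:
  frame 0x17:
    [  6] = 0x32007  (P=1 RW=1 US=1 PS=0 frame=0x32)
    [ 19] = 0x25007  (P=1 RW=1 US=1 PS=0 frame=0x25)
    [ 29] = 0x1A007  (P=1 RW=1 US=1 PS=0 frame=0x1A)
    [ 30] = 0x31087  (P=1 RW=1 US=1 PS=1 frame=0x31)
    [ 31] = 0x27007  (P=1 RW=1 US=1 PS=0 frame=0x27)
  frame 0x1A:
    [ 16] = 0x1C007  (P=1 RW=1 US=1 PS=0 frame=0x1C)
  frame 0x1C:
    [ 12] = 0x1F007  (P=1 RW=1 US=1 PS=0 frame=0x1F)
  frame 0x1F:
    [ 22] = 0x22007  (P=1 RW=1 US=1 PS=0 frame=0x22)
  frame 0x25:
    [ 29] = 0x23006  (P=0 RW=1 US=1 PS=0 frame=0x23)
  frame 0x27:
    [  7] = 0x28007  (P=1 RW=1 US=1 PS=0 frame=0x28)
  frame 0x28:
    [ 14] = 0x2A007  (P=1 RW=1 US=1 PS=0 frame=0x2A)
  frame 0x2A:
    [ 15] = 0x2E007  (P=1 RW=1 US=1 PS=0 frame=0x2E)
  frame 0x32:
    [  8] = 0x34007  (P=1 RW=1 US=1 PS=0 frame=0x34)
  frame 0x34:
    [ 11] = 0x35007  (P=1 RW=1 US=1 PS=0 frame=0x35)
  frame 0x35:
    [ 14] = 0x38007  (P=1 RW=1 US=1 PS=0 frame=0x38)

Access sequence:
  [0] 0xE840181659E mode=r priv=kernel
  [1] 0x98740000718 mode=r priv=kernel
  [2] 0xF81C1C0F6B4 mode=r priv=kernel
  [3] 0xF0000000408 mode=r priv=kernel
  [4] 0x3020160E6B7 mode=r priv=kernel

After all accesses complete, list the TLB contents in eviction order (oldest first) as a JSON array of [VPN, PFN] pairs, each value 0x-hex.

Walk each access:
#0 VA=0xE840181659E (r,kernel):
  lvl0: tbl 0x17, slot 29 ⇒ 0x1A007 (P1/RW1/US1/PS0)
  lvl1: tbl 0x1A, slot 16 ⇒ 0x1C007 (P1/RW1/US1/PS0)
  lvl2: tbl 0x1C, slot 12 ⇒ 0x1F007 (P1/RW1/US1/PS0)
  lvl3: tbl 0x1F, slot 22 ⇒ 0x22007 (P1/RW1/US1/PS0)
  ✓ 0x2259E  — 4 lookups
#1 VA=0x98740000718 (r,kernel):
  lvl0: tbl 0x17, slot 19 ⇒ 0x25007 (P1/RW1/US1/PS0)
  lvl1: tbl 0x25, slot 29 ⇒ 0x23006 (P0/RW1/US1/PS0)
  → PAGE_NOT_PRESENT  (2 entries read)
#2 VA=0xF81C1C0F6B4 (r,kernel):
  lvl0: tbl 0x17, slot 31 ⇒ 0x27007 (P1/RW1/US1/PS0)
  lvl1: tbl 0x27, slot 7 ⇒ 0x28007 (P1/RW1/US1/PS0)
  lvl2: tbl 0x28, slot 14 ⇒ 0x2A007 (P1/RW1/US1/PS0)
  lvl3: tbl 0x2A, slot 15 ⇒ 0x2E007 (P1/RW1/US1/PS0)
  ✓ 0x2E6B4  — 4 lookups
#3 VA=0xF0000000408 (r,kernel):
  lvl0: tbl 0x17, slot 30 ⇒ 0x31087 (P1/RW1/US1/PS1)
  ✓ 0x31408 (huge @L0)  — 1 lookups
#4 VA=0x3020160E6B7 (r,kernel):
  lvl0: tbl 0x17, slot 6 ⇒ 0x32007 (P1/RW1/US1/PS0)
  lvl1: tbl 0x32, slot 8 ⇒ 0x34007 (P1/RW1/US1/PS0)
  lvl2: tbl 0x34, slot 11 ⇒ 0x35007 (P1/RW1/US1/PS0)
  lvl3: tbl 0x35, slot 14 ⇒ 0x38007 (P1/RW1/US1/PS0)
  ✓ 0x386B7  — 4 lookups

TLB: [["0xE8401816", "0x22"], ["0xF81C1C0F", "0x2E"], ["0xF0000000", "0x31"], ["0x3020160E", "0x38"]]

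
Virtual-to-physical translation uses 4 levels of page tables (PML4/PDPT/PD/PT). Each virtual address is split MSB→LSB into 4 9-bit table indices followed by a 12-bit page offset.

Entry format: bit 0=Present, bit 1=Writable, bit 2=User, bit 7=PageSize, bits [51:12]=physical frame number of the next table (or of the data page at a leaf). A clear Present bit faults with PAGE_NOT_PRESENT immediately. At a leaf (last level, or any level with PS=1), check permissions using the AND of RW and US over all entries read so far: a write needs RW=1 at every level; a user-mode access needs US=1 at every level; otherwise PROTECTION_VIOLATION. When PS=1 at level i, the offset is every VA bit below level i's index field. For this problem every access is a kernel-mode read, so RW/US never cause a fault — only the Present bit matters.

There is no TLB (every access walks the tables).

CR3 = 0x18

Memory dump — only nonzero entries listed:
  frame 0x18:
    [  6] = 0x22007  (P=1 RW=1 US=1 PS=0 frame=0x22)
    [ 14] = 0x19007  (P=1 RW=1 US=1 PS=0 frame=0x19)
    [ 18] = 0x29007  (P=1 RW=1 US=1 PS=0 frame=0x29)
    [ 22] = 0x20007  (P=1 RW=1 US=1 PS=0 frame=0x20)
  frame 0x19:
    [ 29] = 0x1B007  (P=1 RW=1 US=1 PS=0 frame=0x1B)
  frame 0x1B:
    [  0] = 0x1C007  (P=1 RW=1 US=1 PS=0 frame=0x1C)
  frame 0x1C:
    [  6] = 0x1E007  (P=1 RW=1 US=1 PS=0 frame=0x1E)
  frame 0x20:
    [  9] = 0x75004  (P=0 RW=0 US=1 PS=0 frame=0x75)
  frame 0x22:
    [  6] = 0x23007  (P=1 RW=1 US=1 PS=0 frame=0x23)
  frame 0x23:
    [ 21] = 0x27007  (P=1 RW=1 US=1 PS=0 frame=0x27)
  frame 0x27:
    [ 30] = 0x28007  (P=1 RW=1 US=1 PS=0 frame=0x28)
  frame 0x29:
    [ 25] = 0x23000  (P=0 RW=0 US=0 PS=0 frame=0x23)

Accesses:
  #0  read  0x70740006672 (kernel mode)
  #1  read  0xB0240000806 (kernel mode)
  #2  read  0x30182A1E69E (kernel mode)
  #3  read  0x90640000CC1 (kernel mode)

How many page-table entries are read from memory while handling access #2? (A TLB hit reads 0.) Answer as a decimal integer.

Per-access translation:
#0 VA=0x70740006672 (r,kernel):
  L0 @0x18[14] → 0x19007  P=1,RW=1,US=1,PS=0
  L1 @0x19[29] → 0x1B007  P=1,RW=1,US=1,PS=0
  L2 @0x1B[0] → 0x1C007  P=1,RW=1,US=1,PS=0
  L3 @0x1C[6] → 0x1E007  P=1,RW=1,US=1,PS=0
  ✓ 0x1E672  — 4 lookups
#1 VA=0xB0240000806 (r,kernel):
  L0 @0x18[22] → 0x20007  P=1,RW=1,US=1,PS=0
  L1 @0x20[9] → 0x75004  P=0,RW=0,US=1,PS=0
  ⇒ fault: PAGE_NOT_PRESENT  — 2 lookups
#2 VA=0x30182A1E69E (r,kernel):
  L0 @0x18[6] → 0x22007  P=1,RW=1,US=1,PS=0
  L1 @0x22[6] → 0x23007  P=1,RW=1,US=1,PS=0
  L2 @0x23[21] → 0x27007  P=1,RW=1,US=1,PS=0
  L3 @0x27[30] → 0x28007  P=1,RW=1,US=1,PS=0
  ✓ 0x2869E  — 4 lookups
#3 VA=0x90640000CC1 (r,kernel):
  L0 @0x18[18] → 0x29007  P=1,RW=1,US=1,PS=0
  L1 @0x29[25] → 0x23000  P=0,RW=0,US=0,PS=0
  ⇒ fault: PAGE_NOT_PRESENT  — 2 lookups

Entries read for #2: 4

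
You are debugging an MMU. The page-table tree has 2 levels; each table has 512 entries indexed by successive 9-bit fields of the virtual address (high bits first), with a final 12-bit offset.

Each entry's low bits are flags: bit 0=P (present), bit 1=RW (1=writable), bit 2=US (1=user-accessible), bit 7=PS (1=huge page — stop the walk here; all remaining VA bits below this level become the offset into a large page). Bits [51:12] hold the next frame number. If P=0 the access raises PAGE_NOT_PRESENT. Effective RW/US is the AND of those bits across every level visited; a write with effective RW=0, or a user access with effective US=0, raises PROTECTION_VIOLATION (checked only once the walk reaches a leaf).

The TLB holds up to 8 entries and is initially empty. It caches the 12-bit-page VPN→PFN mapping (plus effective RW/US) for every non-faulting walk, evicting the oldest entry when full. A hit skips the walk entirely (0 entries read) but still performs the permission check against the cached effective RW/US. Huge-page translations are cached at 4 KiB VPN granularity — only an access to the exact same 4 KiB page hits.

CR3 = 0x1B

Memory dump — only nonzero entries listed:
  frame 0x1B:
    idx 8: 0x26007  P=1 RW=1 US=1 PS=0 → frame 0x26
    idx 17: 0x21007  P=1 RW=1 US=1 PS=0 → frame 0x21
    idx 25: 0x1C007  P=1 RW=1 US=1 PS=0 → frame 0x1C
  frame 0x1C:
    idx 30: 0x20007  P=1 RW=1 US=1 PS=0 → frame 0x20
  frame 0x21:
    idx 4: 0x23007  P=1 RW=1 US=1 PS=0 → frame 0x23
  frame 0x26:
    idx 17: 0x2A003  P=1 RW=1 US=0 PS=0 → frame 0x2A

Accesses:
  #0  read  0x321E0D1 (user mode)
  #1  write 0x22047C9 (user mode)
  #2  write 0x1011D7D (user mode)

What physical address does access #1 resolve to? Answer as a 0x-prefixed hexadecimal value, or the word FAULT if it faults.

Per-access translation:
#0 VA=0x321E0D1 (r,user):
  L0: frame=0x1B idx=25 entry=0x1C007 [P=1 RW=1 US=1 PS=0]
  L1: frame=0x1C idx=30 entry=0x20007 [P=1 RW=1 US=1 PS=0]
  ✓ 0x200D1  — 2 lookups
#1 VA=0x22047C9 (w,user):
  L0: frame=0x1B idx=17 entry=0x21007 [P=1 RW=1 US=1 PS=0]
  L1: frame=0x21 idx=4 entry=0x23007 [P=1 RW=1 US=1 PS=0]
  ✓ 0x237C9  — 2 lookups
#2 VA=0x1011D7D (w,user):
  L0: frame=0x1B idx=8 entry=0x26007 [P=1 RW=1 US=1 PS=0]
  L1: frame=0x26 idx=17 entry=0x2A003 [P=1 RW=1 US=0 PS=0]
  ⇒ fault: PROTECTION_VIOLATION  — 2 lookups

Access #1 PA: 0x237C9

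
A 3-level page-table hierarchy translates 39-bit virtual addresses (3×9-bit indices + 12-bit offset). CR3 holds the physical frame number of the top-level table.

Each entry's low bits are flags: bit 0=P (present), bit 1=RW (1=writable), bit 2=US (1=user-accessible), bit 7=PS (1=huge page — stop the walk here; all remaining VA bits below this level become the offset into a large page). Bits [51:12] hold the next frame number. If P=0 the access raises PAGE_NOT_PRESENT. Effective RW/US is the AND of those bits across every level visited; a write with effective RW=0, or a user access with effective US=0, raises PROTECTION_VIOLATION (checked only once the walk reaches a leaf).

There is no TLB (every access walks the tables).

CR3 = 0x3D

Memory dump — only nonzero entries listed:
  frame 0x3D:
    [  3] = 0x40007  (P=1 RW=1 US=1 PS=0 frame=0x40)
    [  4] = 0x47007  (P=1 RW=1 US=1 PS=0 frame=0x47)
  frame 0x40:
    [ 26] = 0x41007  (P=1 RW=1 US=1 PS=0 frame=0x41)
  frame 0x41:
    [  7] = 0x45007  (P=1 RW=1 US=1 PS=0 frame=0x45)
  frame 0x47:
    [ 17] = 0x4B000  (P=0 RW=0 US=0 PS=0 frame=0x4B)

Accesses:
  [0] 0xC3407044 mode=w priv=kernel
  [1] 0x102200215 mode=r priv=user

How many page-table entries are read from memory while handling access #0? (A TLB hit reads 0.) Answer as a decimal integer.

Walk each access:
#0 VA=0xC3407044 (w,kernel):
  L0: frame=0x3D idx=3 entry=0x40007 [P=1 RW=1 US=1 PS=0]
  L1: frame=0x40 idx=26 entry=0x41007 [P=1 RW=1 US=1 PS=0]
  L2: frame=0x41 idx=7 entry=0x45007 [P=1 RW=1 US=1 PS=0]
  → PA=0x45044  (3 entries read)
#1 VA=0x102200215 (r,user):
  L0: frame=0x3D idx=4 entry=0x47007 [P=1 RW=1 US=1 PS=0]
  L1: frame=0x47 idx=17 entry=0x4B000 [P=0 RW=0 US=0 PS=0]
  → PAGE_NOT_PRESENT  (2 entries read)

Entries read for #0: 3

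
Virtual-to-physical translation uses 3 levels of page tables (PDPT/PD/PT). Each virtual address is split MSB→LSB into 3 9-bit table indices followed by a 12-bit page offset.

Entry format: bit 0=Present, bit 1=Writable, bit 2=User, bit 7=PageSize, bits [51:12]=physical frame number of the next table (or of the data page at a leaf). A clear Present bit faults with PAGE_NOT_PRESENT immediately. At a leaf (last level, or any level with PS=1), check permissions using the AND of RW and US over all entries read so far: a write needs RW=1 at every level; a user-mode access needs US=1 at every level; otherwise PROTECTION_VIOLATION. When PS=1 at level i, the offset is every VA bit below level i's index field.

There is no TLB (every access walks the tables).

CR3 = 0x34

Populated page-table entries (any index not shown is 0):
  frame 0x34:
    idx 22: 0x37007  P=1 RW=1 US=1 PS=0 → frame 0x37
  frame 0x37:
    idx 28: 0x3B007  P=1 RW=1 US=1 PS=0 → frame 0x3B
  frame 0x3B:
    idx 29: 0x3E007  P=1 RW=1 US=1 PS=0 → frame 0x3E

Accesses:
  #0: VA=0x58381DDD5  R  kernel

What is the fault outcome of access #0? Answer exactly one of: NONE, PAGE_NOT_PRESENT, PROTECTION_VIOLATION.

Per-access translation:
#0 VA=0x58381DDD5 (r,kernel):
  L0 @0x34[22] → 0x37007  P=1,RW=1,US=1,PS=0
  L1 @0x37[28] → 0x3B007  P=1,RW=1,US=1,PS=0
  L2 @0x3B[29] → 0x3E007  P=1,RW=1,US=1,PS=0
  ✓ 0x3EDD5  — 3 lookups

Access #0 fault: NONE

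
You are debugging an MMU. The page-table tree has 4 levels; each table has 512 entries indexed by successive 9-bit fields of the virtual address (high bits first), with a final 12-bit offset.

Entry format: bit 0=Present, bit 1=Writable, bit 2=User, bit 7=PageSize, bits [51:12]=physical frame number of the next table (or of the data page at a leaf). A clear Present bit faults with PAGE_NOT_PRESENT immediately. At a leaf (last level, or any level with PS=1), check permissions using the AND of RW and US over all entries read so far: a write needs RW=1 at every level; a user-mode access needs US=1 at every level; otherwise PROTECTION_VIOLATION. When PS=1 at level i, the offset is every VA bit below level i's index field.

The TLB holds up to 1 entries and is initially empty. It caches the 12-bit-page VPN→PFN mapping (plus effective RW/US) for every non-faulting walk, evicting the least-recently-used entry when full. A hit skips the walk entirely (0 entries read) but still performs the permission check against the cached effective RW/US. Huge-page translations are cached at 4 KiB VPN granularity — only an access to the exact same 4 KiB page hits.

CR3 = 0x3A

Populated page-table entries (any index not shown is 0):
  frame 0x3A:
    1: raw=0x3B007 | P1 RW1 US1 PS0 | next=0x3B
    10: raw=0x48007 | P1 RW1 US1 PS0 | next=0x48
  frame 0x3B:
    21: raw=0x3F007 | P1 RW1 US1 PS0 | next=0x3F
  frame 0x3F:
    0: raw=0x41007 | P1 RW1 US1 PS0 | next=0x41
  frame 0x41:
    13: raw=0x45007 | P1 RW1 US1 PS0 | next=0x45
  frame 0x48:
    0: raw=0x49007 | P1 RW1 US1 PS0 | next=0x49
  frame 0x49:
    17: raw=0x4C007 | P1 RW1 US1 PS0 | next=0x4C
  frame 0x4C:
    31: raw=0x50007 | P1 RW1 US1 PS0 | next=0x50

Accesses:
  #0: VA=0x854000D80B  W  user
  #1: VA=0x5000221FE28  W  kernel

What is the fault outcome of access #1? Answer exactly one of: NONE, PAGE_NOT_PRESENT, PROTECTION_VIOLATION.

Trace:
#0 VA=0x854000D80B (w,user):
  L0: frame=0x3A idx=1 entry=0x3B007 [P=1 RW=1 US=1 PS=0]
  L1: frame=0x3B idx=21 entry=0x3F007 [P=1 RW=1 US=1 PS=0]
  L2: frame=0x3F idx=0 entry=0x41007 [P=1 RW=1 US=1 PS=0]
  L3: frame=0x41 idx=13 entry=0x45007 [P=1 RW=1 US=1 PS=0]
  → PA=0x4580B  (4 entries read)
#1 VA=0x5000221FE28 (w,kernel):
  L0: frame=0x3A idx=10 entry=0x48007 [P=1 RW=1 US=1 PS=0]
  L1: frame=0x48 idx=0 entry=0x49007 [P=1 RW=1 US=1 PS=0]
  L2: frame=0x49 idx=17 entry=0x4C007 [P=1 RW=1 US=1 PS=0]
  L3: frame=0x4C idx=31 entry=0x50007 [P=1 RW=1 US=1 PS=0]
  → PA=0x50E28  (4 entries read)

Access #1 fault: NONE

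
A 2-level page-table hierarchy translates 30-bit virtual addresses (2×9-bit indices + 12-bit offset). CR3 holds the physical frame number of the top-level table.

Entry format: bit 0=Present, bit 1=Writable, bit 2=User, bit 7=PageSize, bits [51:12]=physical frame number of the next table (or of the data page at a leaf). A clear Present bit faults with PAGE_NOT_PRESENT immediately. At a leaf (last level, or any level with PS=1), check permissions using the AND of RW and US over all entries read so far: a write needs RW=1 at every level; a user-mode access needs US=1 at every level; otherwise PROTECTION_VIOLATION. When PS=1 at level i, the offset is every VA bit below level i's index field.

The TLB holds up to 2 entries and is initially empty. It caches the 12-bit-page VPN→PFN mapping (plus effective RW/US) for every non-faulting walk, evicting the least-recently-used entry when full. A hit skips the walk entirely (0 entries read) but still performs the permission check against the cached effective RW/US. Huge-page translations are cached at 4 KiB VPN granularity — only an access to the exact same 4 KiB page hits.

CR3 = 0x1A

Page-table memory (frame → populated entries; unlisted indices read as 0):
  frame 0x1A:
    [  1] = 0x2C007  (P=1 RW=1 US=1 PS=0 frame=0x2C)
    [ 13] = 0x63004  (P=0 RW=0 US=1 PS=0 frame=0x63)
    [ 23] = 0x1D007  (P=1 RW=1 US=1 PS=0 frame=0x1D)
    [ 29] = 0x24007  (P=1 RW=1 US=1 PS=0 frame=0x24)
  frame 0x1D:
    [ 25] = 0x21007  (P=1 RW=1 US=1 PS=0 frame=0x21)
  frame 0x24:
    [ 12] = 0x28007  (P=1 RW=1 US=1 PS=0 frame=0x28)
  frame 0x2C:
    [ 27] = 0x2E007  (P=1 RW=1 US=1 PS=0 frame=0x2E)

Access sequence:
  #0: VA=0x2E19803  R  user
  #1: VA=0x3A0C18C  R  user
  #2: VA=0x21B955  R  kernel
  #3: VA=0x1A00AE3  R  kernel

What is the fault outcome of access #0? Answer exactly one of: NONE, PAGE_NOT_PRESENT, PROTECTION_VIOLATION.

Per-access translation:
#0 VA=0x2E19803 (r,user):
  lvl0: tbl 0x1A, slot 23 ⇒ 0x1D007 (P1/RW1/US1/PS0)
  lvl1: tbl 0x1D, slot 25 ⇒ 0x21007 (P1/RW1/US1/PS0)
  ✓ 0x21803  — 2 lookups
#1 VA=0x3A0C18C (r,user):
  lvl0: tbl 0x1A, slot 29 ⇒ 0x24007 (P1/RW1/US1/PS0)
  lvl1: tbl 0x24, slot 12 ⇒ 0x28007 (P1/RW1/US1/PS0)
  ✓ 0x2818C  — 2 lookups
#2 VA=0x21B955 (r,kernel):
  lvl0: tbl 0x1A, slot 1 ⇒ 0x2C007 (P1/RW1/US1/PS0)
  lvl1: tbl 0x2C, slot 27 ⇒ 0x2E007 (P1/RW1/US1/PS0)
  ✓ 0x2E955  — 2 lookups
#3 VA=0x1A00AE3 (r,kernel):
  lvl0: tbl 0x1A, slot 13 ⇒ 0x63004 (P0/RW0/US1/PS0)
  → PAGE_NOT_PRESENT  (1 entries read)

Access #0 fault: NONE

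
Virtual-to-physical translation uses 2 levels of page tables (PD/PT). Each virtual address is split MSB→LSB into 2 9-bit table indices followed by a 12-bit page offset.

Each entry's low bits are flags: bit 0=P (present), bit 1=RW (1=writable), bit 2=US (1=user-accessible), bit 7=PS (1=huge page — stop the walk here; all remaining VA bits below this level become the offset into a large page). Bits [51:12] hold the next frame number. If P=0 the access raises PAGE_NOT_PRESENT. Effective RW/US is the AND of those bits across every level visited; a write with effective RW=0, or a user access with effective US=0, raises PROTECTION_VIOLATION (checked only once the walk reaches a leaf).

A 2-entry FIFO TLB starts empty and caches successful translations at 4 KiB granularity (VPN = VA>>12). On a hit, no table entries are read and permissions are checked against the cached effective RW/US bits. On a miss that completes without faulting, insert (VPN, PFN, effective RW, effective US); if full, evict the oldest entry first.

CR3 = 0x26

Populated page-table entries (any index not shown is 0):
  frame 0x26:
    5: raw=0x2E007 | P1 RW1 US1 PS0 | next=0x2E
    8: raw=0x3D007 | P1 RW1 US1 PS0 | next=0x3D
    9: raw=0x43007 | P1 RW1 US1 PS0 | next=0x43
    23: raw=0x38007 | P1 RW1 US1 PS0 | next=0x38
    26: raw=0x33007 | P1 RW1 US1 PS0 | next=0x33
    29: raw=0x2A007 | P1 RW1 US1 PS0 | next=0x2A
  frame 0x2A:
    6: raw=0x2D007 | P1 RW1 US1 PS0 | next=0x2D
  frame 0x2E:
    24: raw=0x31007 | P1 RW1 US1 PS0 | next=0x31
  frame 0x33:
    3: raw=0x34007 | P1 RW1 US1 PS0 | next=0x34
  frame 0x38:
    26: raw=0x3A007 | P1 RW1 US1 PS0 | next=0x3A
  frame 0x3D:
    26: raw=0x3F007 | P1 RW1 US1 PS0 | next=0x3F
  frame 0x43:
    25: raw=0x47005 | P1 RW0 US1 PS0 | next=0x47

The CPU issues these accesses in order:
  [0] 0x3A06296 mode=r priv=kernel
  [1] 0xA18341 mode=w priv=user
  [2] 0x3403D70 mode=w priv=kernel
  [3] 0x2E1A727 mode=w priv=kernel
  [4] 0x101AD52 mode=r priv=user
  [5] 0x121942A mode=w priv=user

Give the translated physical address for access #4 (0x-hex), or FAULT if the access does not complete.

Per-access translation:
#0 VA=0x3A06296 (r,kernel):
  L0: frame=0x26 idx=29 entry=0x2A007 [P=1 RW=1 US=1 PS=0]
  L1: frame=0x2A idx=6 entry=0x2D007 [P=1 RW=1 US=1 PS=0]
  ✓ 0x2D296  — 2 lookups
#1 VA=0xA18341 (w,user):
  L0: frame=0x26 idx=5 entry=0x2E007 [P=1 RW=1 US=1 PS=0]
  L1: frame=0x2E idx=24 entry=0x31007 [P=1 RW=1 US=1 PS=0]
  ✓ 0x31341  — 2 lookups
#2 VA=0x3403D70 (w,kernel):
  L0: frame=0x26 idx=26 entry=0x33007 [P=1 RW=1 US=1 PS=0]
  L1: frame=0x33 idx=3 entry=0x34007 [P=1 RW=1 US=1 PS=0]
  ✓ 0x34D70  — 2 lookups
#3 VA=0x2E1A727 (w,kernel):
  L0: frame=0x26 idx=23 entry=0x38007 [P=1 RW=1 US=1 PS=0]
  L1: frame=0x38 idx=26 entry=0x3A007 [P=1 RW=1 US=1 PS=0]
  ✓ 0x3A727  — 2 lookups
#4 VA=0x101AD52 (r,user):
  L0: frame=0x26 idx=8 entry=0x3D007 [P=1 RW=1 US=1 PS=0]
  L1: frame=0x3D idx=26 entry=0x3F007 [P=1 RW=1 US=1 PS=0]
  ✓ 0x3FD52  — 2 lookups
#5 VA=0x121942A (w,user):
  L0: frame=0x26 idx=9 entry=0x43007 [P=1 RW=1 US=1 PS=0]
  L1: frame=0x43 idx=25 entry=0x47005 [P=1 RW=0 US=1 PS=0]
  ✗ PROTECTION_VIOLATION  [2 reads]

Access #4 PA: 0x3FD52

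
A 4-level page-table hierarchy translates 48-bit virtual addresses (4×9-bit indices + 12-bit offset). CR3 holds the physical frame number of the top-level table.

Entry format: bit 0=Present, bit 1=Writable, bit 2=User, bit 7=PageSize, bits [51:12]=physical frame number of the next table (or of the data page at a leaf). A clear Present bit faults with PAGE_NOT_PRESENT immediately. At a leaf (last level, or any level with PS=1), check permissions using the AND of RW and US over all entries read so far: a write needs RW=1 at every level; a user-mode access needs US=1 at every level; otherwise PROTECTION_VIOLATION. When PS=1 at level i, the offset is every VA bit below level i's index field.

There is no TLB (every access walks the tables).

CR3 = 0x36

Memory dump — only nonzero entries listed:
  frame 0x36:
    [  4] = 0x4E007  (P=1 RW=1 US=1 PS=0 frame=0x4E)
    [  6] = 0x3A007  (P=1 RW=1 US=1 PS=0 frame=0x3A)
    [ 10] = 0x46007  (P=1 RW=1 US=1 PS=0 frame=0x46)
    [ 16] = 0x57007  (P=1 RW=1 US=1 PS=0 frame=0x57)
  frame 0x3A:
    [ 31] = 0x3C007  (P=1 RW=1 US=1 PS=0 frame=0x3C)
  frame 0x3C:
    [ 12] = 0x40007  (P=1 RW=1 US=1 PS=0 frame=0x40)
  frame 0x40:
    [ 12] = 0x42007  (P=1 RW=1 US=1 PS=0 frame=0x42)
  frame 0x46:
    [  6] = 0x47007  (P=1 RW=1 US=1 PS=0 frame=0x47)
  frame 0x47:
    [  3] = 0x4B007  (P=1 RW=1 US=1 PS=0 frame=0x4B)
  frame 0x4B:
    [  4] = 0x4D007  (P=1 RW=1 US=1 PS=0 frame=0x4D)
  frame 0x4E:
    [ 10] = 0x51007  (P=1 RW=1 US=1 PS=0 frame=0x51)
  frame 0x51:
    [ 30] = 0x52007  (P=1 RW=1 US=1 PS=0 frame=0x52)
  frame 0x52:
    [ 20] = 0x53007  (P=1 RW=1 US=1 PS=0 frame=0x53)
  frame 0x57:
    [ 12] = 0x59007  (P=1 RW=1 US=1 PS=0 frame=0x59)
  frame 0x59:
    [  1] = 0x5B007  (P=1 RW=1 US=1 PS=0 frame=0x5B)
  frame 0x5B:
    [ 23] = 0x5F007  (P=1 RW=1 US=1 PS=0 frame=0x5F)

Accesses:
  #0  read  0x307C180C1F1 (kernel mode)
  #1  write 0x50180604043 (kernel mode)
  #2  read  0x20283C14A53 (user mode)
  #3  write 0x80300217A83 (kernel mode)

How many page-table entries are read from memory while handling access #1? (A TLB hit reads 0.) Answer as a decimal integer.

Walk each access:
#0 VA=0x307C180C1F1 (r,kernel):
  L0: frame=0x36 idx=6 entry=0x3A007 [P=1 RW=1 US=1 PS=0]
  L1: frame=0x3A idx=31 entry=0x3C007 [P=1 RW=1 US=1 PS=0]
  L2: frame=0x3C idx=12 entry=0x40007 [P=1 RW=1 US=1 PS=0]
  L3: frame=0x40 idx=12 entry=0x42007 [P=1 RW=1 US=1 PS=0]
  ✓ 0x421F1  — 4 lookups
#1 VA=0x50180604043 (w,kernel):
  L0: frame=0x36 idx=10 entry=0x46007 [P=1 RW=1 US=1 PS=0]
  L1: frame=0x46 idx=6 entry=0x47007 [P=1 RW=1 US=1 PS=0]
  L2: frame=0x47 idx=3 entry=0x4B007 [P=1 RW=1 US=1 PS=0]
  L3: frame=0x4B idx=4 entry=0x4D007 [P=1 RW=1 US=1 PS=0]
  ✓ 0x4D043  — 4 lookups
#2 VA=0x20283C14A53 (r,user):
  L0: frame=0x36 idx=4 entry=0x4E007 [P=1 RW=1 US=1 PS=0]
  L1: frame=0x4E idx=10 entry=0x51007 [P=1 RW=1 US=1 PS=0]
  L2: frame=0x51 idx=30 entry=0x52007 [P=1 RW=1 US=1 PS=0]
  L3: frame=0x52 idx=20 entry=0x53007 [P=1 RW=1 US=1 PS=0]
  ✓ 0x53A53  — 4 lookups
#3 VA=0x80300217A83 (w,kernel):
  L0: frame=0x36 idx=16 entry=0x57007 [P=1 RW=1 US=1 PS=0]
  L1: frame=0x57 idx=12 entry=0x59007 [P=1 RW=1 US=1 PS=0]
  L2: frame=0x59 idx=1 entry=0x5B007 [P=1 RW=1 US=1 PS=0]
  L3: frame=0x5B idx=23 entry=0x5F007 [P=1 RW=1 US=1 PS=0]
  ✓ 0x5FA83  — 4 lookups

Entries read for #1: 4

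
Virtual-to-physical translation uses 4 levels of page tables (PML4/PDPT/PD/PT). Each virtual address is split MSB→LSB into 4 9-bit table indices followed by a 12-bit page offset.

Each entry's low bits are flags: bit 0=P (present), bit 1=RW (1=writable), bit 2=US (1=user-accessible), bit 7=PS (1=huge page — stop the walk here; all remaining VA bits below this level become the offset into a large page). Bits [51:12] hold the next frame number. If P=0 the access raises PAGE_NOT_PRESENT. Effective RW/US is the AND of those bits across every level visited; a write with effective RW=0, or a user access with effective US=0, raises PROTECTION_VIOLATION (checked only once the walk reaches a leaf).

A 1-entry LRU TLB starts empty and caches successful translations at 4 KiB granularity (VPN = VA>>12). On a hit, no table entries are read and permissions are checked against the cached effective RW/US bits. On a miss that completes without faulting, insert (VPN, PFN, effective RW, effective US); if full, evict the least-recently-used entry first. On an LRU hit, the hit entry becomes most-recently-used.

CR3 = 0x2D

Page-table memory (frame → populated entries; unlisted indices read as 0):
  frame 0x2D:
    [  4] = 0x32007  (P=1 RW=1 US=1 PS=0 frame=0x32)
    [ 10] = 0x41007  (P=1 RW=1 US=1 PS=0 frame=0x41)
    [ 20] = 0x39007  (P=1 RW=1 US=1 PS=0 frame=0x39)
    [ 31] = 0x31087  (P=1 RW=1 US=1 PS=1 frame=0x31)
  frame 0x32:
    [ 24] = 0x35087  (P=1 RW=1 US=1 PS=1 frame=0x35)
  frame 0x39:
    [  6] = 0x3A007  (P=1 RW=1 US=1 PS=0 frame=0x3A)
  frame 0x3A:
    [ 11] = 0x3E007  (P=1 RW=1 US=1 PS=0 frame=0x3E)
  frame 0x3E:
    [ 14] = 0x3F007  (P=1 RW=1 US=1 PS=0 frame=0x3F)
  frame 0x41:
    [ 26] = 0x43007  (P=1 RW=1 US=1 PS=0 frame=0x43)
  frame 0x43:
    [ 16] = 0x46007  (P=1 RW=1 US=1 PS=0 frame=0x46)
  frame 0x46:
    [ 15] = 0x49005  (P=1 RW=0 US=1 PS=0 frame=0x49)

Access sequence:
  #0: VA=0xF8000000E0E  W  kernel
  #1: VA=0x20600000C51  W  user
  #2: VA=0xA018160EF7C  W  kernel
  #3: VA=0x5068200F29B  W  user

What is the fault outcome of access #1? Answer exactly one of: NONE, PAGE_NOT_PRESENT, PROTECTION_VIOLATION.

Walk each access:
#0 VA=0xF8000000E0E (w,kernel):
  lvl0: tbl 0x2D, slot 31 ⇒ 0x31087 (P1/RW1/US1/PS1)
  ⇒ phys 0x31E0E (huge @L0)  [1 reads]
#1 VA=0x20600000C51 (w,user):
  lvl0: tbl 0x2D, slot 4 ⇒ 0x32007 (P1/RW1/US1/PS0)
  lvl1: tbl 0x32, slot 24 ⇒ 0x35087 (P1/RW1/US1/PS1)
  ⇒ phys 0x35C51 (huge @L1)  [2 reads]
#2 VA=0xA018160EF7C (w,kernel):
  lvl0: tbl 0x2D, slot 20 ⇒ 0x39007 (P1/RW1/US1/PS0)
  lvl1: tbl 0x39, slot 6 ⇒ 0x3A007 (P1/RW1/US1/PS0)
  lvl2: tbl 0x3A, slot 11 ⇒ 0x3E007 (P1/RW1/US1/PS0)
  lvl3: tbl 0x3E, slot 14 ⇒ 0x3F007 (P1/RW1/US1/PS0)
  ⇒ phys 0x3FF7C  [4 reads]
#3 VA=0x5068200F29B (w,user):
  lvl0: tbl 0x2D, slot 10 ⇒ 0x41007 (P1/RW1/US1/PS0)
  lvl1: tbl 0x41, slot 26 ⇒ 0x43007 (P1/RW1/US1/PS0)
  lvl2: tbl 0x43, slot 16 ⇒ 0x46007 (P1/RW1/US1/PS0)
  lvl3: tbl 0x46, slot 15 ⇒ 0x49005 (P1/RW0/US1/PS0)
  → PROTECTION_VIOLATION  (4 entries read)

Access #1 fault: NONE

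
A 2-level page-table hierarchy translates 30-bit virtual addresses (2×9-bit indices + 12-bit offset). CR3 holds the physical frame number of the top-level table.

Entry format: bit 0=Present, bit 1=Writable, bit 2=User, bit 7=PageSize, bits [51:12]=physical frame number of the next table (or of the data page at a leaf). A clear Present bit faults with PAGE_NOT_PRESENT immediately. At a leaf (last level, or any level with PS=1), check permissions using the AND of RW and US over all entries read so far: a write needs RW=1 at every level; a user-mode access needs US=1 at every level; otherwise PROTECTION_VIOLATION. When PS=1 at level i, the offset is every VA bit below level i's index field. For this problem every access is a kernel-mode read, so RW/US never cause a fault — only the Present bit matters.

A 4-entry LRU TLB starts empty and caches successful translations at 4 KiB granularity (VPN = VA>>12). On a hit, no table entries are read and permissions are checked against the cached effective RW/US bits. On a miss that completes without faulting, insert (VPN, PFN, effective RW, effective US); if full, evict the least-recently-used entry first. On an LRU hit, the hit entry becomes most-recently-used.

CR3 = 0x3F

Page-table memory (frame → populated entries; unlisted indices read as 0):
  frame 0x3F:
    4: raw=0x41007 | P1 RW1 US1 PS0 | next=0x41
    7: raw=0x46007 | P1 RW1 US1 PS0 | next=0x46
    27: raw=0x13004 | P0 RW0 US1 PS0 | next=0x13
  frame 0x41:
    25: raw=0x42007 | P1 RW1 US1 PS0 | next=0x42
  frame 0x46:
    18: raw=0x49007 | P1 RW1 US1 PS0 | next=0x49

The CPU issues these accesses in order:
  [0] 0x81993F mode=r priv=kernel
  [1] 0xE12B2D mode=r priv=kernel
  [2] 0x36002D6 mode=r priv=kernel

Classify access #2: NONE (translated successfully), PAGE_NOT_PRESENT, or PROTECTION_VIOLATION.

Walk each access:
#0 VA=0x81993F (r,kernel):
  L0 @0x3F[4] → 0x41007  P=1,RW=1,US=1,PS=0
  L1 @0x41[25] → 0x42007  P=1,RW=1,US=1,PS=0
  → PA=0x4293F  (2 entries read)
#1 VA=0xE12B2D (r,kernel):
  L0 @0x3F[7] → 0x46007  P=1,RW=1,US=1,PS=0
  L1 @0x46[18] → 0x49007  P=1,RW=1,US=1,PS=0
  → PA=0x49B2D  (2 entries read)
#2 VA=0x36002D6 (r,kernel):
  L0 @0x3F[27] → 0x13004  P=0,RW=0,US=1,PS=0
  → PAGE_NOT_PRESENT  (1 entries read)

Access #2 fault: PAGE_NOT_PRESENT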